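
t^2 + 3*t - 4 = (t - 1)*(t + 4)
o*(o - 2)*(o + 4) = o^3 + 2*o^2 - 8*o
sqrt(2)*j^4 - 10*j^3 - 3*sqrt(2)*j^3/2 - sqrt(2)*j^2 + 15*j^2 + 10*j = j*(j - 2)*(j - 5*sqrt(2))*(sqrt(2)*j + sqrt(2)/2)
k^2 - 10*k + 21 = (k - 7)*(k - 3)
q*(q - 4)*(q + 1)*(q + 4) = q^4 + q^3 - 16*q^2 - 16*q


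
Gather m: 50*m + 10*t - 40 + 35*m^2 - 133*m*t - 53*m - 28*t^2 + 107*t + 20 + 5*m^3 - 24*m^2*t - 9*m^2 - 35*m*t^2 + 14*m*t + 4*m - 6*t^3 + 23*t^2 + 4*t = 5*m^3 + m^2*(26 - 24*t) + m*(-35*t^2 - 119*t + 1) - 6*t^3 - 5*t^2 + 121*t - 20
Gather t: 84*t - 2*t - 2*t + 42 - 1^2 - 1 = 80*t + 40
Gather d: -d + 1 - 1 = -d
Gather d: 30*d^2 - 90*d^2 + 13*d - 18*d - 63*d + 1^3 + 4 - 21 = -60*d^2 - 68*d - 16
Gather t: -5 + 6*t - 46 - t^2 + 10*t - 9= -t^2 + 16*t - 60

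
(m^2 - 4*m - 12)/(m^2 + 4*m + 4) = (m - 6)/(m + 2)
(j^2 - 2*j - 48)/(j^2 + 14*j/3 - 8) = 3*(j - 8)/(3*j - 4)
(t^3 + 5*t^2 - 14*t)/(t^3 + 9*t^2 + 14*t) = (t - 2)/(t + 2)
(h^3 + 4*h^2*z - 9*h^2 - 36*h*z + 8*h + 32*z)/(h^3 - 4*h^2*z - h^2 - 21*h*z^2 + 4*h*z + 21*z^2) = (-h^2 - 4*h*z + 8*h + 32*z)/(-h^2 + 4*h*z + 21*z^2)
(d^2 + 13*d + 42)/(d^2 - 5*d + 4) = (d^2 + 13*d + 42)/(d^2 - 5*d + 4)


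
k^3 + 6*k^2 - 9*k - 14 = (k - 2)*(k + 1)*(k + 7)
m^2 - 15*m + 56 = (m - 8)*(m - 7)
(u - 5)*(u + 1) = u^2 - 4*u - 5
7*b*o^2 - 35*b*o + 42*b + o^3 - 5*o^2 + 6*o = (7*b + o)*(o - 3)*(o - 2)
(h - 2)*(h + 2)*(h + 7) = h^3 + 7*h^2 - 4*h - 28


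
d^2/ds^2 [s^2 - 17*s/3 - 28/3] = 2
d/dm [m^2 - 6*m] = 2*m - 6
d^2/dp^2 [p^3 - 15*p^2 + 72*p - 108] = 6*p - 30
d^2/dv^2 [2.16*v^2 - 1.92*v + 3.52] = 4.32000000000000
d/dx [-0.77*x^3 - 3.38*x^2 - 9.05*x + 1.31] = -2.31*x^2 - 6.76*x - 9.05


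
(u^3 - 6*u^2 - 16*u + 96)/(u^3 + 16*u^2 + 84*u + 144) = (u^2 - 10*u + 24)/(u^2 + 12*u + 36)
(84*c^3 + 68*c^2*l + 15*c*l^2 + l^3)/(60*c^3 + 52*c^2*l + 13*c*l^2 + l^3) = (7*c + l)/(5*c + l)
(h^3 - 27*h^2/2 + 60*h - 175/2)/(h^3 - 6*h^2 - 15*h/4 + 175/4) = 2*(h - 5)/(2*h + 5)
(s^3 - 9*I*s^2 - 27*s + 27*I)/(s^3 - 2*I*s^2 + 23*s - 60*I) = (s^2 - 6*I*s - 9)/(s^2 + I*s + 20)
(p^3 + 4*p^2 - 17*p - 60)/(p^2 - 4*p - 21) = (p^2 + p - 20)/(p - 7)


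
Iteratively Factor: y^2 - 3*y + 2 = (y - 2)*(y - 1)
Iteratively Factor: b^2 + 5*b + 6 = (b + 2)*(b + 3)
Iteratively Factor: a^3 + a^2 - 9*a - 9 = (a - 3)*(a^2 + 4*a + 3) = (a - 3)*(a + 1)*(a + 3)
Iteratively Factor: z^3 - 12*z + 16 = (z - 2)*(z^2 + 2*z - 8) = (z - 2)*(z + 4)*(z - 2)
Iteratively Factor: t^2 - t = (t - 1)*(t)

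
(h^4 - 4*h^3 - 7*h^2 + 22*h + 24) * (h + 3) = h^5 - h^4 - 19*h^3 + h^2 + 90*h + 72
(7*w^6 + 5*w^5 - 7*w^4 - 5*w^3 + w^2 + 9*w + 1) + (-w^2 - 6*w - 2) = 7*w^6 + 5*w^5 - 7*w^4 - 5*w^3 + 3*w - 1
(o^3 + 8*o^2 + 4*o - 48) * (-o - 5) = -o^4 - 13*o^3 - 44*o^2 + 28*o + 240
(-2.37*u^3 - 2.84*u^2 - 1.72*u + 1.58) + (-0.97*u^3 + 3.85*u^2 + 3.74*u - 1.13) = -3.34*u^3 + 1.01*u^2 + 2.02*u + 0.45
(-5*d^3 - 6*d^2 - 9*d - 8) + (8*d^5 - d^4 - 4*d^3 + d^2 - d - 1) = 8*d^5 - d^4 - 9*d^3 - 5*d^2 - 10*d - 9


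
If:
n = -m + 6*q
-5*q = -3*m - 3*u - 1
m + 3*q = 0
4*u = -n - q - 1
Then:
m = -3/86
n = 9/86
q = 1/86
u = -12/43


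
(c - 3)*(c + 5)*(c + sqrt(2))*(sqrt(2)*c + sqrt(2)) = sqrt(2)*c^4 + 2*c^3 + 3*sqrt(2)*c^3 - 13*sqrt(2)*c^2 + 6*c^2 - 26*c - 15*sqrt(2)*c - 30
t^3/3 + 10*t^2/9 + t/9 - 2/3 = (t/3 + 1)*(t - 2/3)*(t + 1)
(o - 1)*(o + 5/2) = o^2 + 3*o/2 - 5/2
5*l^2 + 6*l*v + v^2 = (l + v)*(5*l + v)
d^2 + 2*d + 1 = (d + 1)^2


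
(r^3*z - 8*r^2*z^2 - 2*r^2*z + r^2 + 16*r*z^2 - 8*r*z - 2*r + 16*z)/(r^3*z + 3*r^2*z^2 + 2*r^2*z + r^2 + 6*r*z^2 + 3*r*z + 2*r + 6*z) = (r^2 - 8*r*z - 2*r + 16*z)/(r^2 + 3*r*z + 2*r + 6*z)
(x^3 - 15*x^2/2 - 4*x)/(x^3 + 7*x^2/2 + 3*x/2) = (x - 8)/(x + 3)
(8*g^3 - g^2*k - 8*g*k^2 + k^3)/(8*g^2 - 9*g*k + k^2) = g + k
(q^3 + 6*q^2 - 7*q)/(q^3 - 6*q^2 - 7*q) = (-q^2 - 6*q + 7)/(-q^2 + 6*q + 7)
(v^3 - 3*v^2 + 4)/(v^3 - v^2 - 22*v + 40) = (v^2 - v - 2)/(v^2 + v - 20)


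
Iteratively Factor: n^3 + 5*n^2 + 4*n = (n + 1)*(n^2 + 4*n) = n*(n + 1)*(n + 4)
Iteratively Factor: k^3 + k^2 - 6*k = (k - 2)*(k^2 + 3*k) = (k - 2)*(k + 3)*(k)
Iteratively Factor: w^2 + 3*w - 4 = (w + 4)*(w - 1)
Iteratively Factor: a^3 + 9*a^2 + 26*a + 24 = (a + 3)*(a^2 + 6*a + 8) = (a + 2)*(a + 3)*(a + 4)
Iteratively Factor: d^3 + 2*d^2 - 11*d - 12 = (d + 4)*(d^2 - 2*d - 3) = (d + 1)*(d + 4)*(d - 3)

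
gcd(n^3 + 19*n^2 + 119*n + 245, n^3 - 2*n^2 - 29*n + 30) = n + 5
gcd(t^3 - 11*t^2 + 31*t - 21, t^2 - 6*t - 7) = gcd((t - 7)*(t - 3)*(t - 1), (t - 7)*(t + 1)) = t - 7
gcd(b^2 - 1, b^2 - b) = b - 1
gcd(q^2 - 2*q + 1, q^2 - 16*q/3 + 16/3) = 1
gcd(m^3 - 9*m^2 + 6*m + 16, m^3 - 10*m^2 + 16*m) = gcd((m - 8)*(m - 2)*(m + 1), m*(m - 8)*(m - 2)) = m^2 - 10*m + 16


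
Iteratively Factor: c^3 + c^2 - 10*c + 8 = (c + 4)*(c^2 - 3*c + 2) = (c - 1)*(c + 4)*(c - 2)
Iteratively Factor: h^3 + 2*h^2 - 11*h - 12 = (h - 3)*(h^2 + 5*h + 4) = (h - 3)*(h + 4)*(h + 1)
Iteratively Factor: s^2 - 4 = (s - 2)*(s + 2)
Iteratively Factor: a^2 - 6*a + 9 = (a - 3)*(a - 3)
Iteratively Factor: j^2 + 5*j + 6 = (j + 2)*(j + 3)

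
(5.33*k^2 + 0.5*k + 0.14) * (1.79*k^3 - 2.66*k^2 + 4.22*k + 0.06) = 9.5407*k^5 - 13.2828*k^4 + 21.4132*k^3 + 2.0574*k^2 + 0.6208*k + 0.0084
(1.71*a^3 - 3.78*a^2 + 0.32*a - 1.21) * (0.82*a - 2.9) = 1.4022*a^4 - 8.0586*a^3 + 11.2244*a^2 - 1.9202*a + 3.509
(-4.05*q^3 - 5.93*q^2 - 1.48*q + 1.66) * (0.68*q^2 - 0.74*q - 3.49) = -2.754*q^5 - 1.0354*q^4 + 17.5163*q^3 + 22.9197*q^2 + 3.9368*q - 5.7934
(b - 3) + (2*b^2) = 2*b^2 + b - 3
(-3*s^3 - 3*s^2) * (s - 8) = -3*s^4 + 21*s^3 + 24*s^2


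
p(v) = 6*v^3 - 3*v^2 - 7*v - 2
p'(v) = 18*v^2 - 6*v - 7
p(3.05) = 118.98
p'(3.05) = 142.14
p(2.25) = 35.41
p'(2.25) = 70.62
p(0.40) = -4.90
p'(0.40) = -6.52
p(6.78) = 1682.63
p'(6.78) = 779.75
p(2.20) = 31.97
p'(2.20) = 66.92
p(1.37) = -1.79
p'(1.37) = 18.56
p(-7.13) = -2279.40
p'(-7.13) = 950.84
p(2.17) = 29.99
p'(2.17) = 64.74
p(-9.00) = -4556.00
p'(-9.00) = 1505.00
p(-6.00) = -1364.00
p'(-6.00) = 677.00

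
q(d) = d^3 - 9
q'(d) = 3*d^2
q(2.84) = 13.91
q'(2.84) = 24.20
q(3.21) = 24.08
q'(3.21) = 30.91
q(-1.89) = -15.75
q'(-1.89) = 10.72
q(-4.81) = -120.28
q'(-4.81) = 69.41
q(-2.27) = -20.70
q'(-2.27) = 15.46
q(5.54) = 161.03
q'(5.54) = 92.07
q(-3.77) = -62.58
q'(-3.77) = 42.64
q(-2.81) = -31.19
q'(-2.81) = 23.69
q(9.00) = 720.00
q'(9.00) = 243.00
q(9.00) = 720.00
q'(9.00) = 243.00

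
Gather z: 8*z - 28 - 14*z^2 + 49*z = -14*z^2 + 57*z - 28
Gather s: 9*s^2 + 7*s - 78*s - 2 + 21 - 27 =9*s^2 - 71*s - 8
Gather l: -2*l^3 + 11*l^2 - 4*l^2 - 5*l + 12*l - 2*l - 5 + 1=-2*l^3 + 7*l^2 + 5*l - 4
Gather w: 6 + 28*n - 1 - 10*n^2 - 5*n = -10*n^2 + 23*n + 5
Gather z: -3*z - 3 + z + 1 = -2*z - 2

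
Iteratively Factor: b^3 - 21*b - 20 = (b - 5)*(b^2 + 5*b + 4) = (b - 5)*(b + 4)*(b + 1)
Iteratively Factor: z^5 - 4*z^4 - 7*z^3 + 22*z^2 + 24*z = (z - 3)*(z^4 - z^3 - 10*z^2 - 8*z) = (z - 3)*(z + 1)*(z^3 - 2*z^2 - 8*z) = (z - 3)*(z + 1)*(z + 2)*(z^2 - 4*z) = z*(z - 3)*(z + 1)*(z + 2)*(z - 4)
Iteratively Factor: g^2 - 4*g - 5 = (g + 1)*(g - 5)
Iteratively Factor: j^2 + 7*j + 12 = (j + 3)*(j + 4)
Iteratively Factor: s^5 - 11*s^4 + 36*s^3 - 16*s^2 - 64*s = (s + 1)*(s^4 - 12*s^3 + 48*s^2 - 64*s) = (s - 4)*(s + 1)*(s^3 - 8*s^2 + 16*s) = (s - 4)^2*(s + 1)*(s^2 - 4*s) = s*(s - 4)^2*(s + 1)*(s - 4)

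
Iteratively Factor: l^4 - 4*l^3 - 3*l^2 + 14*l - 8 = (l - 1)*(l^3 - 3*l^2 - 6*l + 8) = (l - 1)*(l + 2)*(l^2 - 5*l + 4) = (l - 4)*(l - 1)*(l + 2)*(l - 1)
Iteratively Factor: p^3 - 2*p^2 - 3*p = (p + 1)*(p^2 - 3*p) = p*(p + 1)*(p - 3)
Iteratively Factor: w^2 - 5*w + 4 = (w - 4)*(w - 1)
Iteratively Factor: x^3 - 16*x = (x - 4)*(x^2 + 4*x) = (x - 4)*(x + 4)*(x)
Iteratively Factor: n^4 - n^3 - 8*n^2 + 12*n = (n - 2)*(n^3 + n^2 - 6*n) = (n - 2)^2*(n^2 + 3*n) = n*(n - 2)^2*(n + 3)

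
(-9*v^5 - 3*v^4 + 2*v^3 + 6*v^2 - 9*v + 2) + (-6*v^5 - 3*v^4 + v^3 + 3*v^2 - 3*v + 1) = -15*v^5 - 6*v^4 + 3*v^3 + 9*v^2 - 12*v + 3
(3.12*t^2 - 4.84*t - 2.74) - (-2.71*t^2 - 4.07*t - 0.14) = 5.83*t^2 - 0.77*t - 2.6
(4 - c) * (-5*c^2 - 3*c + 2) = 5*c^3 - 17*c^2 - 14*c + 8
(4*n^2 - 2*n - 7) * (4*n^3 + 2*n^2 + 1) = 16*n^5 - 32*n^3 - 10*n^2 - 2*n - 7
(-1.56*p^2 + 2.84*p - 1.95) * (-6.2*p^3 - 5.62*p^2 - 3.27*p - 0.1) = 9.672*p^5 - 8.8408*p^4 + 1.2304*p^3 + 1.8282*p^2 + 6.0925*p + 0.195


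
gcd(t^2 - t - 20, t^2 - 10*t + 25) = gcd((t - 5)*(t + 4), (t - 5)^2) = t - 5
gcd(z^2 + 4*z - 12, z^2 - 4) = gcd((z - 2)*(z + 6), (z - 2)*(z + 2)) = z - 2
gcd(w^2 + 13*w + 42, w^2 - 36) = w + 6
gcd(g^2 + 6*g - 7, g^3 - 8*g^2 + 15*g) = 1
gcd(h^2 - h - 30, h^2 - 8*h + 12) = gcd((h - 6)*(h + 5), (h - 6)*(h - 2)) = h - 6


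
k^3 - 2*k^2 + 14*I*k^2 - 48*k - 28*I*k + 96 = (k - 2)*(k + 6*I)*(k + 8*I)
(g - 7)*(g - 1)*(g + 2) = g^3 - 6*g^2 - 9*g + 14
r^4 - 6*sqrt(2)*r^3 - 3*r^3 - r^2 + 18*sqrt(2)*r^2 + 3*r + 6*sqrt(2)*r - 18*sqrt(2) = (r - 3)*(r - 1)*(r + 1)*(r - 6*sqrt(2))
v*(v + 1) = v^2 + v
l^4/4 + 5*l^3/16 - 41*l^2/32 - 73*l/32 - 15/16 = (l/4 + 1/2)*(l - 5/2)*(l + 3/4)*(l + 1)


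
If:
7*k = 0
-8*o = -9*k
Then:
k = 0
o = 0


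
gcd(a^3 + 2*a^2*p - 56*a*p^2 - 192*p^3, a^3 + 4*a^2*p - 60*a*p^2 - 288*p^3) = -a^2 + 2*a*p + 48*p^2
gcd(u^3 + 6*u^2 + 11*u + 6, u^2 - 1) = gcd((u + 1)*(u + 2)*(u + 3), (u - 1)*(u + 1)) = u + 1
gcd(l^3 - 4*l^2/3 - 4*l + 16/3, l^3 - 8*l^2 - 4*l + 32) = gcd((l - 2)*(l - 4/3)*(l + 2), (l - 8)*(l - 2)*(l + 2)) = l^2 - 4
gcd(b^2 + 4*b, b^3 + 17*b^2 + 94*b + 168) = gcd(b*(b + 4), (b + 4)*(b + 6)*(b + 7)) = b + 4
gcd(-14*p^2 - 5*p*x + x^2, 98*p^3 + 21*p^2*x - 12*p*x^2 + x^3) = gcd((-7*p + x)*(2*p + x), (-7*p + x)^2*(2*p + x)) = -14*p^2 - 5*p*x + x^2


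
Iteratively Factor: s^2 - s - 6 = (s - 3)*(s + 2)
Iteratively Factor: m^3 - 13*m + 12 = (m - 3)*(m^2 + 3*m - 4) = (m - 3)*(m + 4)*(m - 1)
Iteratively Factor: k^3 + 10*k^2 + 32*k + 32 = (k + 2)*(k^2 + 8*k + 16) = (k + 2)*(k + 4)*(k + 4)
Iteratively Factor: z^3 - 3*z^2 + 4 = (z - 2)*(z^2 - z - 2) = (z - 2)*(z + 1)*(z - 2)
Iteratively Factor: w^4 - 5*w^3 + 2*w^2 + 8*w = (w)*(w^3 - 5*w^2 + 2*w + 8) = w*(w - 4)*(w^2 - w - 2) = w*(w - 4)*(w - 2)*(w + 1)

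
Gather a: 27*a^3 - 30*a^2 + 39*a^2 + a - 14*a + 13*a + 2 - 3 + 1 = 27*a^3 + 9*a^2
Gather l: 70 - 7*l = 70 - 7*l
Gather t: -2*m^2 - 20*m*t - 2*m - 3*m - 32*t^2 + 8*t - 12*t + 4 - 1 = -2*m^2 - 5*m - 32*t^2 + t*(-20*m - 4) + 3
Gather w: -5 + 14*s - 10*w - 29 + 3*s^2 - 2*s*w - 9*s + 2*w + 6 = 3*s^2 + 5*s + w*(-2*s - 8) - 28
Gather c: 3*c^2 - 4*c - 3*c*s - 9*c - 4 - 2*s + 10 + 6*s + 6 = 3*c^2 + c*(-3*s - 13) + 4*s + 12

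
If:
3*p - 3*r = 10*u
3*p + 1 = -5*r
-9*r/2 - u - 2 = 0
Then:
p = 58/111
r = -19/37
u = 23/74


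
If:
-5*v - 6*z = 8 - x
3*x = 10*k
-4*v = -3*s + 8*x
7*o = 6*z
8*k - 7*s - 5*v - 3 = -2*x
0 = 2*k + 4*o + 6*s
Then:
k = 150/1067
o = -633/1067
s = 372/1067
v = -721/1067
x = 500/1067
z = -1477/2134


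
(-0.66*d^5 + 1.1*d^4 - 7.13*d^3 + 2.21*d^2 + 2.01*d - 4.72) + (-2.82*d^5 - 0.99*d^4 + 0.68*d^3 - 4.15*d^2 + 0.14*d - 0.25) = -3.48*d^5 + 0.11*d^4 - 6.45*d^3 - 1.94*d^2 + 2.15*d - 4.97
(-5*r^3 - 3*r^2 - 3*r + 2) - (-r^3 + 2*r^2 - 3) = -4*r^3 - 5*r^2 - 3*r + 5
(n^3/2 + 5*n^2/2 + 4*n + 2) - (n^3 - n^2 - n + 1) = -n^3/2 + 7*n^2/2 + 5*n + 1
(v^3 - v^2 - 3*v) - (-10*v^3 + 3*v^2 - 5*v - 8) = 11*v^3 - 4*v^2 + 2*v + 8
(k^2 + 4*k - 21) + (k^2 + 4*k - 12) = 2*k^2 + 8*k - 33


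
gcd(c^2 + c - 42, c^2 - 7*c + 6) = c - 6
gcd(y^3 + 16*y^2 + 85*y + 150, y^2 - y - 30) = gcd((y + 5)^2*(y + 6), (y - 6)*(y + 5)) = y + 5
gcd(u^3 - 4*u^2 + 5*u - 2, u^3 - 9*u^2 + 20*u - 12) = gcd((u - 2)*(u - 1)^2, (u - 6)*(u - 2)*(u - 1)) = u^2 - 3*u + 2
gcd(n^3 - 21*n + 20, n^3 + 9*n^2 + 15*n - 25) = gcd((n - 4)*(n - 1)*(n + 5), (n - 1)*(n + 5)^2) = n^2 + 4*n - 5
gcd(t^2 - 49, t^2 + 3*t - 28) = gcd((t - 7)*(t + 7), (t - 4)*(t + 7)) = t + 7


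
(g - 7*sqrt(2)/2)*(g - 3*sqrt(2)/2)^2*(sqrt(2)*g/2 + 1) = sqrt(2)*g^4/2 - 11*g^3/2 + 25*sqrt(2)*g^2/4 + 39*g/4 - 63*sqrt(2)/4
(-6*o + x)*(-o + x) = 6*o^2 - 7*o*x + x^2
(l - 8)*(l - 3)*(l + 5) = l^3 - 6*l^2 - 31*l + 120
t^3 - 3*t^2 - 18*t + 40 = (t - 5)*(t - 2)*(t + 4)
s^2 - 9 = (s - 3)*(s + 3)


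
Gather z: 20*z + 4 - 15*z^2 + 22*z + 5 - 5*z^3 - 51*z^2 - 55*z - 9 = -5*z^3 - 66*z^2 - 13*z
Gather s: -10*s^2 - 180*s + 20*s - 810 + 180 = -10*s^2 - 160*s - 630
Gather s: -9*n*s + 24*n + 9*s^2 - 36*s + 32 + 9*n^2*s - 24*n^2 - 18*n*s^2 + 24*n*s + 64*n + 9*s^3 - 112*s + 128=-24*n^2 + 88*n + 9*s^3 + s^2*(9 - 18*n) + s*(9*n^2 + 15*n - 148) + 160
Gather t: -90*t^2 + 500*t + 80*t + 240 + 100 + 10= -90*t^2 + 580*t + 350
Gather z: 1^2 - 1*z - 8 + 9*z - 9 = 8*z - 16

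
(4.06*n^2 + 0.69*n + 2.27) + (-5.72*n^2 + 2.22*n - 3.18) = -1.66*n^2 + 2.91*n - 0.91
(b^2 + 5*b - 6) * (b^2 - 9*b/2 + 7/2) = b^4 + b^3/2 - 25*b^2 + 89*b/2 - 21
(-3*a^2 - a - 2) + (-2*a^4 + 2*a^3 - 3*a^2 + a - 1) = -2*a^4 + 2*a^3 - 6*a^2 - 3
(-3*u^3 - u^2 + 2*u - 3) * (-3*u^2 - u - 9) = 9*u^5 + 6*u^4 + 22*u^3 + 16*u^2 - 15*u + 27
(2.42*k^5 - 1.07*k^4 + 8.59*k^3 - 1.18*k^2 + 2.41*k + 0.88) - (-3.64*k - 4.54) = 2.42*k^5 - 1.07*k^4 + 8.59*k^3 - 1.18*k^2 + 6.05*k + 5.42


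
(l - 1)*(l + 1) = l^2 - 1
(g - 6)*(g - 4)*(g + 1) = g^3 - 9*g^2 + 14*g + 24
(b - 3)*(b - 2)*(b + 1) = b^3 - 4*b^2 + b + 6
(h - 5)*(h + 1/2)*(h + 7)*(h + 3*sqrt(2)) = h^4 + 5*h^3/2 + 3*sqrt(2)*h^3 - 34*h^2 + 15*sqrt(2)*h^2/2 - 102*sqrt(2)*h - 35*h/2 - 105*sqrt(2)/2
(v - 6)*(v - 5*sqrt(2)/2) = v^2 - 6*v - 5*sqrt(2)*v/2 + 15*sqrt(2)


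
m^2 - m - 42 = (m - 7)*(m + 6)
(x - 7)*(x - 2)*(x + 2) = x^3 - 7*x^2 - 4*x + 28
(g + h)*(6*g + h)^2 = 36*g^3 + 48*g^2*h + 13*g*h^2 + h^3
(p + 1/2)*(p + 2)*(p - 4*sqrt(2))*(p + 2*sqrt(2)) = p^4 - 2*sqrt(2)*p^3 + 5*p^3/2 - 15*p^2 - 5*sqrt(2)*p^2 - 40*p - 2*sqrt(2)*p - 16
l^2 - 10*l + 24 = (l - 6)*(l - 4)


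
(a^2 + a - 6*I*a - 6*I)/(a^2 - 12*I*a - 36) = (a + 1)/(a - 6*I)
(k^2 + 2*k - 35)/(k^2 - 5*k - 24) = (-k^2 - 2*k + 35)/(-k^2 + 5*k + 24)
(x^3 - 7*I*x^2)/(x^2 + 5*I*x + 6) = x^2*(x - 7*I)/(x^2 + 5*I*x + 6)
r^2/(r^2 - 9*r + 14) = r^2/(r^2 - 9*r + 14)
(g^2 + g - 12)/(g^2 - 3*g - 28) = (g - 3)/(g - 7)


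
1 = 1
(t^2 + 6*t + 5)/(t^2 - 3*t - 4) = (t + 5)/(t - 4)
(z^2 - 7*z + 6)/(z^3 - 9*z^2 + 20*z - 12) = 1/(z - 2)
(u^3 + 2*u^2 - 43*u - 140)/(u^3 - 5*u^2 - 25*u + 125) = (u^2 - 3*u - 28)/(u^2 - 10*u + 25)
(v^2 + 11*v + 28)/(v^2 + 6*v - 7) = (v + 4)/(v - 1)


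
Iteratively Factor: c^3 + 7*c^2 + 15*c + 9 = (c + 3)*(c^2 + 4*c + 3) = (c + 3)^2*(c + 1)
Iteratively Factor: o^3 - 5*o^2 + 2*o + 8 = (o - 4)*(o^2 - o - 2) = (o - 4)*(o - 2)*(o + 1)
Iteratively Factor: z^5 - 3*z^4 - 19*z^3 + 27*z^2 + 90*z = (z)*(z^4 - 3*z^3 - 19*z^2 + 27*z + 90) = z*(z + 2)*(z^3 - 5*z^2 - 9*z + 45) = z*(z - 5)*(z + 2)*(z^2 - 9) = z*(z - 5)*(z - 3)*(z + 2)*(z + 3)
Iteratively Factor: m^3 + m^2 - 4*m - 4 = (m - 2)*(m^2 + 3*m + 2) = (m - 2)*(m + 2)*(m + 1)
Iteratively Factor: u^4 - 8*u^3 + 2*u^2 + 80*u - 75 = (u - 5)*(u^3 - 3*u^2 - 13*u + 15) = (u - 5)*(u - 1)*(u^2 - 2*u - 15) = (u - 5)^2*(u - 1)*(u + 3)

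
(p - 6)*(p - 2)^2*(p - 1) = p^4 - 11*p^3 + 38*p^2 - 52*p + 24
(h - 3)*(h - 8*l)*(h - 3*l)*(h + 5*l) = h^4 - 6*h^3*l - 3*h^3 - 31*h^2*l^2 + 18*h^2*l + 120*h*l^3 + 93*h*l^2 - 360*l^3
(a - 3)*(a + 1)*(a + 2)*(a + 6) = a^4 + 6*a^3 - 7*a^2 - 48*a - 36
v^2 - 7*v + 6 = (v - 6)*(v - 1)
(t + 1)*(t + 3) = t^2 + 4*t + 3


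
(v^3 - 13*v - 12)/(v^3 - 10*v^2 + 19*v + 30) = (v^2 - v - 12)/(v^2 - 11*v + 30)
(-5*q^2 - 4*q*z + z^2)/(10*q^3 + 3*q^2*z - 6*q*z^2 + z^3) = 1/(-2*q + z)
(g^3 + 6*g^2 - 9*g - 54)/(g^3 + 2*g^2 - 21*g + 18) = (g + 3)/(g - 1)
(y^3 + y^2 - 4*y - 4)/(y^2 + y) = y - 4/y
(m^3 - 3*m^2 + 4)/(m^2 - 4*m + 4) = m + 1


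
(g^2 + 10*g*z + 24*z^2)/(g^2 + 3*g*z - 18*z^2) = (-g - 4*z)/(-g + 3*z)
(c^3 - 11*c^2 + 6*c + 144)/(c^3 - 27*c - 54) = (c - 8)/(c + 3)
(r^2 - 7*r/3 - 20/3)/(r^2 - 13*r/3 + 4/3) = (3*r + 5)/(3*r - 1)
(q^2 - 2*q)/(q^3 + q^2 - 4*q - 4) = q/(q^2 + 3*q + 2)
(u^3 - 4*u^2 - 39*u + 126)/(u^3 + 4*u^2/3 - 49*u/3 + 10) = 3*(u^2 - u - 42)/(3*u^2 + 13*u - 10)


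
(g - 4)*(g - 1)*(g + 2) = g^3 - 3*g^2 - 6*g + 8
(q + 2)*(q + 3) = q^2 + 5*q + 6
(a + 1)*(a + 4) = a^2 + 5*a + 4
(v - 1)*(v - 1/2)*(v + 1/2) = v^3 - v^2 - v/4 + 1/4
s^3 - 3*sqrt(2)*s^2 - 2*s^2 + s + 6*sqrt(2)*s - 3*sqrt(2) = (s - 1)^2*(s - 3*sqrt(2))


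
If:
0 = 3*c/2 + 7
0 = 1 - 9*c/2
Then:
No Solution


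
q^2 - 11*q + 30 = (q - 6)*(q - 5)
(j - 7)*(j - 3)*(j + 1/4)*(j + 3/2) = j^4 - 33*j^3/4 + 31*j^2/8 + 33*j + 63/8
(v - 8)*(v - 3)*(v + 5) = v^3 - 6*v^2 - 31*v + 120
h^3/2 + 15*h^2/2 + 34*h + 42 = (h/2 + 1)*(h + 6)*(h + 7)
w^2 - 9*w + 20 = (w - 5)*(w - 4)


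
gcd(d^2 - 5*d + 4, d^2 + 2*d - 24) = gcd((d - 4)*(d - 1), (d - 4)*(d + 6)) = d - 4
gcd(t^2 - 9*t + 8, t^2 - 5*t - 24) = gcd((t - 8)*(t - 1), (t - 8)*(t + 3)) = t - 8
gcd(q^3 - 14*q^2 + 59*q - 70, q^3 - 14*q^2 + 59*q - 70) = q^3 - 14*q^2 + 59*q - 70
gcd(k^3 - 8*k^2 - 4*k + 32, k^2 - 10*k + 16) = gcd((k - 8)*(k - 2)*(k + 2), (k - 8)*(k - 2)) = k^2 - 10*k + 16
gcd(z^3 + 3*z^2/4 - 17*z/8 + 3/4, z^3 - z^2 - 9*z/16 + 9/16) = z - 3/4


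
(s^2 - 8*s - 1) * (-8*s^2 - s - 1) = -8*s^4 + 63*s^3 + 15*s^2 + 9*s + 1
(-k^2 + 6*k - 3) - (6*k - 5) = 2 - k^2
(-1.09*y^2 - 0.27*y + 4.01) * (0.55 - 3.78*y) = 4.1202*y^3 + 0.4211*y^2 - 15.3063*y + 2.2055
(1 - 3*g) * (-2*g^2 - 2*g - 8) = 6*g^3 + 4*g^2 + 22*g - 8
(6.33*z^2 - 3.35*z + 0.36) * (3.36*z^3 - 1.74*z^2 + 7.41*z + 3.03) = 21.2688*z^5 - 22.2702*z^4 + 53.9439*z^3 - 6.27*z^2 - 7.4829*z + 1.0908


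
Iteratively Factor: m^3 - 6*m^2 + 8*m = (m - 2)*(m^2 - 4*m) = m*(m - 2)*(m - 4)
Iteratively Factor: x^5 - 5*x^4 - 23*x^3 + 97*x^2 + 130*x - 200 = (x + 4)*(x^4 - 9*x^3 + 13*x^2 + 45*x - 50) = (x - 5)*(x + 4)*(x^3 - 4*x^2 - 7*x + 10) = (x - 5)*(x + 2)*(x + 4)*(x^2 - 6*x + 5) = (x - 5)*(x - 1)*(x + 2)*(x + 4)*(x - 5)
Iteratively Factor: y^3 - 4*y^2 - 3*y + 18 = (y - 3)*(y^2 - y - 6) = (y - 3)*(y + 2)*(y - 3)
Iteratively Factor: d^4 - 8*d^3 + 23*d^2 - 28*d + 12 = (d - 1)*(d^3 - 7*d^2 + 16*d - 12) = (d - 2)*(d - 1)*(d^2 - 5*d + 6) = (d - 2)^2*(d - 1)*(d - 3)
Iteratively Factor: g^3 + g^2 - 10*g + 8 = (g + 4)*(g^2 - 3*g + 2) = (g - 2)*(g + 4)*(g - 1)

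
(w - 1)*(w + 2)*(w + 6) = w^3 + 7*w^2 + 4*w - 12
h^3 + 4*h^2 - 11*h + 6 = (h - 1)^2*(h + 6)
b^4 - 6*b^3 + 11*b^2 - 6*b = b*(b - 3)*(b - 2)*(b - 1)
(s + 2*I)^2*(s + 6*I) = s^3 + 10*I*s^2 - 28*s - 24*I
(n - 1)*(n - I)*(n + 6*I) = n^3 - n^2 + 5*I*n^2 + 6*n - 5*I*n - 6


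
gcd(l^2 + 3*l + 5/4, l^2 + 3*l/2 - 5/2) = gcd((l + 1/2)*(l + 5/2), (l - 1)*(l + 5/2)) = l + 5/2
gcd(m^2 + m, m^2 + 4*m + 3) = m + 1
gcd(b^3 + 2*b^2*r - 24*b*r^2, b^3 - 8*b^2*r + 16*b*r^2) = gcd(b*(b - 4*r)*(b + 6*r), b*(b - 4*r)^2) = -b^2 + 4*b*r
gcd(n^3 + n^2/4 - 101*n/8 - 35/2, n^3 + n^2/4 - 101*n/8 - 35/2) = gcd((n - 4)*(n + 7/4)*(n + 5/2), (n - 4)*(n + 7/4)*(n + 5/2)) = n^3 + n^2/4 - 101*n/8 - 35/2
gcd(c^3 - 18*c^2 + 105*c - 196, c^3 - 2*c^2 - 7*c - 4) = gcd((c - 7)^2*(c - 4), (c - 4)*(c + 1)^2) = c - 4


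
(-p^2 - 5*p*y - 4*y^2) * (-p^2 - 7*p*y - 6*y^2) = p^4 + 12*p^3*y + 45*p^2*y^2 + 58*p*y^3 + 24*y^4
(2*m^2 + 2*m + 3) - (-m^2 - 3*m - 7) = 3*m^2 + 5*m + 10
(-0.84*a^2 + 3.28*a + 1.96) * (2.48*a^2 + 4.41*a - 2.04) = -2.0832*a^4 + 4.43*a^3 + 21.0392*a^2 + 1.9524*a - 3.9984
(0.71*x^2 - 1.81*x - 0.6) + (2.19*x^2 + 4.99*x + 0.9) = 2.9*x^2 + 3.18*x + 0.3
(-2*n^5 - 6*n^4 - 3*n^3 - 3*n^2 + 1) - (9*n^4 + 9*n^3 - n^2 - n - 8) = -2*n^5 - 15*n^4 - 12*n^3 - 2*n^2 + n + 9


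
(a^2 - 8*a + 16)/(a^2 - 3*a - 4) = (a - 4)/(a + 1)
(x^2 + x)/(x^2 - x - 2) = x/(x - 2)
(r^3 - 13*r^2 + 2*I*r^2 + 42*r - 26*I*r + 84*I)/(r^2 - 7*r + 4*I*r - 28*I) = (r^2 + 2*r*(-3 + I) - 12*I)/(r + 4*I)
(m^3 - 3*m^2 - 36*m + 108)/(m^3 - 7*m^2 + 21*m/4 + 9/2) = 4*(m^2 + 3*m - 18)/(4*m^2 - 4*m - 3)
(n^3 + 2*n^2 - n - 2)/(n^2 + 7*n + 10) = (n^2 - 1)/(n + 5)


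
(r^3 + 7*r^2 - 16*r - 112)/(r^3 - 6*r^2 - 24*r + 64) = (r^2 + 3*r - 28)/(r^2 - 10*r + 16)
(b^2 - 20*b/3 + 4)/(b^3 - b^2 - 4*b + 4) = (b^2 - 20*b/3 + 4)/(b^3 - b^2 - 4*b + 4)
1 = 1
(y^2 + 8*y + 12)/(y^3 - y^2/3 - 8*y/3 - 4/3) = 3*(y^2 + 8*y + 12)/(3*y^3 - y^2 - 8*y - 4)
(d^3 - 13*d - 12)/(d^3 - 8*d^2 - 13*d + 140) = (d^3 - 13*d - 12)/(d^3 - 8*d^2 - 13*d + 140)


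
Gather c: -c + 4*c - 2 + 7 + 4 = 3*c + 9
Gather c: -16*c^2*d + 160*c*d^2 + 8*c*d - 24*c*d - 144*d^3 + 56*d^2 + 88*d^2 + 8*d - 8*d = -16*c^2*d + c*(160*d^2 - 16*d) - 144*d^3 + 144*d^2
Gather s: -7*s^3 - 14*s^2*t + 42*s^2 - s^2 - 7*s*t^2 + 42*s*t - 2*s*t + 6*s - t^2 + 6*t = -7*s^3 + s^2*(41 - 14*t) + s*(-7*t^2 + 40*t + 6) - t^2 + 6*t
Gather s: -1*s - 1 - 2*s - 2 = -3*s - 3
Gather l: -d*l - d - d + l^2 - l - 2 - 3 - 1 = -2*d + l^2 + l*(-d - 1) - 6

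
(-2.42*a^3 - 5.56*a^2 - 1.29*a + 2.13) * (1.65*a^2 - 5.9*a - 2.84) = -3.993*a^5 + 5.104*a^4 + 37.5483*a^3 + 26.9159*a^2 - 8.9034*a - 6.0492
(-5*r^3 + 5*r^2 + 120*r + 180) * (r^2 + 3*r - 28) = -5*r^5 - 10*r^4 + 275*r^3 + 400*r^2 - 2820*r - 5040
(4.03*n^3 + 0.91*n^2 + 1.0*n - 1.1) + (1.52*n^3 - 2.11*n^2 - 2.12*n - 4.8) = 5.55*n^3 - 1.2*n^2 - 1.12*n - 5.9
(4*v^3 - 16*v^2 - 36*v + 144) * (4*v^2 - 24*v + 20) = 16*v^5 - 160*v^4 + 320*v^3 + 1120*v^2 - 4176*v + 2880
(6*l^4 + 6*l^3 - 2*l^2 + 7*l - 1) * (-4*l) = -24*l^5 - 24*l^4 + 8*l^3 - 28*l^2 + 4*l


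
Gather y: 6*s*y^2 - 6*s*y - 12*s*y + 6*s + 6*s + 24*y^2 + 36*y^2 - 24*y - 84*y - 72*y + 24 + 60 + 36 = 12*s + y^2*(6*s + 60) + y*(-18*s - 180) + 120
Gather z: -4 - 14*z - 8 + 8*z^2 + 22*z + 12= 8*z^2 + 8*z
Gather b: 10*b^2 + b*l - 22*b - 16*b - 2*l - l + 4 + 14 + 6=10*b^2 + b*(l - 38) - 3*l + 24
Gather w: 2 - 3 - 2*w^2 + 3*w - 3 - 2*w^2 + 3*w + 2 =-4*w^2 + 6*w - 2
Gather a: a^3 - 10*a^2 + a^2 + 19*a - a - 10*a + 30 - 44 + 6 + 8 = a^3 - 9*a^2 + 8*a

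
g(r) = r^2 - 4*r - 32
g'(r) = 2*r - 4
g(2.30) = -35.91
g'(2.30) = 0.60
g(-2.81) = -12.86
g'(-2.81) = -9.62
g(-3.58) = -4.86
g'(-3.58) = -11.16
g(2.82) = -35.33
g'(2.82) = 1.64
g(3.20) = -34.56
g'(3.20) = 2.40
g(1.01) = -35.02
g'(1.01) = -1.98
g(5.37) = -24.64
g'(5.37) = 6.74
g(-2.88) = -12.19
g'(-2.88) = -9.76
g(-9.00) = 85.00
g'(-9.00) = -22.00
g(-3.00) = -11.00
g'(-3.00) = -10.00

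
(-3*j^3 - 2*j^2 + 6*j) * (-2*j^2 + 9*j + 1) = 6*j^5 - 23*j^4 - 33*j^3 + 52*j^2 + 6*j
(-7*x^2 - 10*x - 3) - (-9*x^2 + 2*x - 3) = 2*x^2 - 12*x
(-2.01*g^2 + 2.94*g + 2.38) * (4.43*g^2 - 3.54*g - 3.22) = -8.9043*g^4 + 20.1396*g^3 + 6.608*g^2 - 17.892*g - 7.6636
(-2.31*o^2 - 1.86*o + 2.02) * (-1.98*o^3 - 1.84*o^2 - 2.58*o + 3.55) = 4.5738*o^5 + 7.9332*o^4 + 5.3826*o^3 - 7.1185*o^2 - 11.8146*o + 7.171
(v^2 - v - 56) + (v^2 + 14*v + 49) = 2*v^2 + 13*v - 7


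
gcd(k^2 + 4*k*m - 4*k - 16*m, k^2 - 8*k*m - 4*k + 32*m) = k - 4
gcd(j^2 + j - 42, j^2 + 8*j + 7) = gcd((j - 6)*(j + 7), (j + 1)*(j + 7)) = j + 7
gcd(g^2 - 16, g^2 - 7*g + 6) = 1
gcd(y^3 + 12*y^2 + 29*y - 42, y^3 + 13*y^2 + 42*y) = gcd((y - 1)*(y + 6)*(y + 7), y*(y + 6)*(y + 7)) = y^2 + 13*y + 42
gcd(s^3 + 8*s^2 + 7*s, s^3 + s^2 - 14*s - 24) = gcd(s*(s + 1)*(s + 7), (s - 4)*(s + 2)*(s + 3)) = 1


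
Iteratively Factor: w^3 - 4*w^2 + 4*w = (w - 2)*(w^2 - 2*w) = w*(w - 2)*(w - 2)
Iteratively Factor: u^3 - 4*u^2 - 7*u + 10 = (u - 1)*(u^2 - 3*u - 10) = (u - 1)*(u + 2)*(u - 5)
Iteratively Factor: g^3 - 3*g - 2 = (g - 2)*(g^2 + 2*g + 1) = (g - 2)*(g + 1)*(g + 1)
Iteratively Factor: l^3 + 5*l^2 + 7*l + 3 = (l + 1)*(l^2 + 4*l + 3) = (l + 1)*(l + 3)*(l + 1)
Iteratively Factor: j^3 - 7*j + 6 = (j - 2)*(j^2 + 2*j - 3) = (j - 2)*(j - 1)*(j + 3)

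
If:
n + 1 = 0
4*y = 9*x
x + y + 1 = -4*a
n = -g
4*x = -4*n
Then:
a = -17/16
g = 1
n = -1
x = 1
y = 9/4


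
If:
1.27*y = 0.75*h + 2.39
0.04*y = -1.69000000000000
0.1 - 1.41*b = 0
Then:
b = 0.07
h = -74.73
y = -42.25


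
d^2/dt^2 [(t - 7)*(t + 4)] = 2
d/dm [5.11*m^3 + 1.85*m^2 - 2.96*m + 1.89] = 15.33*m^2 + 3.7*m - 2.96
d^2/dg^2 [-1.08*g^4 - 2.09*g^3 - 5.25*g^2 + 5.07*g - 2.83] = -12.96*g^2 - 12.54*g - 10.5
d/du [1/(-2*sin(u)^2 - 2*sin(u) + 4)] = (2*sin(u) + 1)*cos(u)/(2*(sin(u)^2 + sin(u) - 2)^2)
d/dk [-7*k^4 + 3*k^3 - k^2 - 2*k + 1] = -28*k^3 + 9*k^2 - 2*k - 2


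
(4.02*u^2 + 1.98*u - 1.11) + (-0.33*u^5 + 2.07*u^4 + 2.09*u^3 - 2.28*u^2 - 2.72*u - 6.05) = -0.33*u^5 + 2.07*u^4 + 2.09*u^3 + 1.74*u^2 - 0.74*u - 7.16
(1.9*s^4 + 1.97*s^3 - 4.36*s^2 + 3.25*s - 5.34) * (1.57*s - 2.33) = 2.983*s^5 - 1.3341*s^4 - 11.4353*s^3 + 15.2613*s^2 - 15.9563*s + 12.4422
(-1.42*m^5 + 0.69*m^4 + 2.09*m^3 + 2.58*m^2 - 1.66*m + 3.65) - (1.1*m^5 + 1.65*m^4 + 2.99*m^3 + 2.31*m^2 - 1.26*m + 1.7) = -2.52*m^5 - 0.96*m^4 - 0.9*m^3 + 0.27*m^2 - 0.4*m + 1.95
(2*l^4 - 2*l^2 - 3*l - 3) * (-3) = -6*l^4 + 6*l^2 + 9*l + 9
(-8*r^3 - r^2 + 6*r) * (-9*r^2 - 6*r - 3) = 72*r^5 + 57*r^4 - 24*r^3 - 33*r^2 - 18*r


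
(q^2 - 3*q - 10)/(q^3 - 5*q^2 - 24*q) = (-q^2 + 3*q + 10)/(q*(-q^2 + 5*q + 24))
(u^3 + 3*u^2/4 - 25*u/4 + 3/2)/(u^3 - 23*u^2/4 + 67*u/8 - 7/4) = 2*(u + 3)/(2*u - 7)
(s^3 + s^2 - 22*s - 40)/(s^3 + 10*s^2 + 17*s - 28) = (s^2 - 3*s - 10)/(s^2 + 6*s - 7)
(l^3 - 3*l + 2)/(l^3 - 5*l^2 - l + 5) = (l^2 + l - 2)/(l^2 - 4*l - 5)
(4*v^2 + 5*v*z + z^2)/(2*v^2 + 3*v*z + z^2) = (4*v + z)/(2*v + z)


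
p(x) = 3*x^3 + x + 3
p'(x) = 9*x^2 + 1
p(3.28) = 112.14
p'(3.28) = 97.83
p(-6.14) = -697.57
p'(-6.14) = 340.30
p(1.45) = 13.60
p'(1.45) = 19.92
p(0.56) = 4.09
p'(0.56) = 3.82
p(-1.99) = -22.63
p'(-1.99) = 36.64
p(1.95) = 27.19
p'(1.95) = 35.22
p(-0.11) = 2.89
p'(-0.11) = 1.11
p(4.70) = 319.17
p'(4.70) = 199.81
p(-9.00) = -2193.00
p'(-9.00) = 730.00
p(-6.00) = -651.00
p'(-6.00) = 325.00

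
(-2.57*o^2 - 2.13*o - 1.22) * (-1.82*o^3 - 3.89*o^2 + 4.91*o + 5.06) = 4.6774*o^5 + 13.8739*o^4 - 2.1126*o^3 - 18.7167*o^2 - 16.768*o - 6.1732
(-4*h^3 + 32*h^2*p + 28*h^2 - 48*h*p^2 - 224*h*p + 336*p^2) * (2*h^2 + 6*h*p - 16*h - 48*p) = -8*h^5 + 40*h^4*p + 120*h^4 + 96*h^3*p^2 - 600*h^3*p - 448*h^3 - 288*h^2*p^3 - 1440*h^2*p^2 + 2240*h^2*p + 4320*h*p^3 + 5376*h*p^2 - 16128*p^3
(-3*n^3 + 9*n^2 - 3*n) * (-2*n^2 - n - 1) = 6*n^5 - 15*n^4 - 6*n^2 + 3*n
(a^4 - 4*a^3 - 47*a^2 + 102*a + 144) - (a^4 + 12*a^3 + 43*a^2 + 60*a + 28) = -16*a^3 - 90*a^2 + 42*a + 116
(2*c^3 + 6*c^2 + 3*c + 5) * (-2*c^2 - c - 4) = -4*c^5 - 14*c^4 - 20*c^3 - 37*c^2 - 17*c - 20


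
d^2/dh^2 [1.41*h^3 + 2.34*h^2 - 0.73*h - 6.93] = 8.46*h + 4.68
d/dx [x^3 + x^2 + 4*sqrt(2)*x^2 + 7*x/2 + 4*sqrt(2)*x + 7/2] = 3*x^2 + 2*x + 8*sqrt(2)*x + 7/2 + 4*sqrt(2)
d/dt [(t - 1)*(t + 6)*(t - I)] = 3*t^2 + 2*t*(5 - I) - 6 - 5*I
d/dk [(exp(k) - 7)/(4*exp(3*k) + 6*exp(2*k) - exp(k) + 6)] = (-(exp(k) - 7)*(12*exp(2*k) + 12*exp(k) - 1) + 4*exp(3*k) + 6*exp(2*k) - exp(k) + 6)*exp(k)/(4*exp(3*k) + 6*exp(2*k) - exp(k) + 6)^2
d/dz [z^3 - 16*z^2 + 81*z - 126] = 3*z^2 - 32*z + 81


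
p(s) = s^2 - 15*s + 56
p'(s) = 2*s - 15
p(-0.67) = 66.50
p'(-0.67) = -16.34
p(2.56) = 24.15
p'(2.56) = -9.88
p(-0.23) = 59.50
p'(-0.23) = -15.46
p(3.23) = 17.98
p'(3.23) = -8.54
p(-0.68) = 66.66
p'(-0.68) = -16.36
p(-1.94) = 88.86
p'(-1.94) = -18.88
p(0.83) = 44.24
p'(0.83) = -13.34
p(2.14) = 28.48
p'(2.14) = -10.72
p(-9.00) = 272.00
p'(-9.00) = -33.00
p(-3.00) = 110.00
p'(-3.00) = -21.00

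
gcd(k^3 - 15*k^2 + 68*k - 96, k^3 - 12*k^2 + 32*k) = k^2 - 12*k + 32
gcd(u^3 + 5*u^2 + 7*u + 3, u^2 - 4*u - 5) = u + 1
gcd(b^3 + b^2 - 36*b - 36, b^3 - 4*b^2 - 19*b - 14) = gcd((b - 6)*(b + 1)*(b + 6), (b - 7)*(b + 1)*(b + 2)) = b + 1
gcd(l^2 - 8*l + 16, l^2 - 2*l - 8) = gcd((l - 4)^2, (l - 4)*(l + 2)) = l - 4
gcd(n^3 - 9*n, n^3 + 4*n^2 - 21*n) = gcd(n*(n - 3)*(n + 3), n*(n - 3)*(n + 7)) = n^2 - 3*n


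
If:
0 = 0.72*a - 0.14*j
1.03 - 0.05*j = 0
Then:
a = 4.01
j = 20.60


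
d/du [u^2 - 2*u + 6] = 2*u - 2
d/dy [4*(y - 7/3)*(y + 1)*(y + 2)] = 12*y^2 + 16*y/3 - 20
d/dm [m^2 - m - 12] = 2*m - 1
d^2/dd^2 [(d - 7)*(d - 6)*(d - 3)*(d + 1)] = 12*d^2 - 90*d + 130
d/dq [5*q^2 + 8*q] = 10*q + 8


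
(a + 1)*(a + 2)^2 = a^3 + 5*a^2 + 8*a + 4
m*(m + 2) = m^2 + 2*m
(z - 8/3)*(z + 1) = z^2 - 5*z/3 - 8/3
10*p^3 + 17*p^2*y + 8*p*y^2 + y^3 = (p + y)*(2*p + y)*(5*p + y)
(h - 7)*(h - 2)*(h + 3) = h^3 - 6*h^2 - 13*h + 42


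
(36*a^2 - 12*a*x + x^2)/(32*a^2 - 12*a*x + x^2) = (36*a^2 - 12*a*x + x^2)/(32*a^2 - 12*a*x + x^2)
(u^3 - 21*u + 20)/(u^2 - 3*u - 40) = (u^2 - 5*u + 4)/(u - 8)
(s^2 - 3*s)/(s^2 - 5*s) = (s - 3)/(s - 5)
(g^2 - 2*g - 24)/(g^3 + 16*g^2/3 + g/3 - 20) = 3*(g - 6)/(3*g^2 + 4*g - 15)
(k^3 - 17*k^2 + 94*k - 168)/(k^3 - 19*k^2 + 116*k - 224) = (k - 6)/(k - 8)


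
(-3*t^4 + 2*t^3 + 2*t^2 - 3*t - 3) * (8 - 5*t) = 15*t^5 - 34*t^4 + 6*t^3 + 31*t^2 - 9*t - 24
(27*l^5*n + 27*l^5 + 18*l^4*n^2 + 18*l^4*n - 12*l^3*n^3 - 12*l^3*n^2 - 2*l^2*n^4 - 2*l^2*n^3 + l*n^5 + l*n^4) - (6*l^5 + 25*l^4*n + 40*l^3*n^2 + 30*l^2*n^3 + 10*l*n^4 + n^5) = 27*l^5*n + 21*l^5 + 18*l^4*n^2 - 7*l^4*n - 12*l^3*n^3 - 52*l^3*n^2 - 2*l^2*n^4 - 32*l^2*n^3 + l*n^5 - 9*l*n^4 - n^5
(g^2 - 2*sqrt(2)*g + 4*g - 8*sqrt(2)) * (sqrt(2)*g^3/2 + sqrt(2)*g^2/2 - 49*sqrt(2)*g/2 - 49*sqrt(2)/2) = sqrt(2)*g^5/2 - 2*g^4 + 5*sqrt(2)*g^4/2 - 45*sqrt(2)*g^3/2 - 10*g^3 - 245*sqrt(2)*g^2/2 + 90*g^2 - 98*sqrt(2)*g + 490*g + 392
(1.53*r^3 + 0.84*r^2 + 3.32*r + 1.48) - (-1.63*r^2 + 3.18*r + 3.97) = 1.53*r^3 + 2.47*r^2 + 0.14*r - 2.49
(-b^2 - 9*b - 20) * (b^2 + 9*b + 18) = -b^4 - 18*b^3 - 119*b^2 - 342*b - 360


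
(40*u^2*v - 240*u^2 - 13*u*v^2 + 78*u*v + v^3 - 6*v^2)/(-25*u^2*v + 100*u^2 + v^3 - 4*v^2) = (-8*u*v + 48*u + v^2 - 6*v)/(5*u*v - 20*u + v^2 - 4*v)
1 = 1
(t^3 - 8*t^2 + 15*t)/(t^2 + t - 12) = t*(t - 5)/(t + 4)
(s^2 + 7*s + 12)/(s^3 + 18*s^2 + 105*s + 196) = (s + 3)/(s^2 + 14*s + 49)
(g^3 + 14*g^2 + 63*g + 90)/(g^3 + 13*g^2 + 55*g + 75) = (g + 6)/(g + 5)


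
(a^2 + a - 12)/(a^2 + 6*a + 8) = (a - 3)/(a + 2)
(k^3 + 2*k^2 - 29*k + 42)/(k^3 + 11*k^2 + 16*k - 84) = (k - 3)/(k + 6)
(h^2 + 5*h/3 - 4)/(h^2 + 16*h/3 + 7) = (3*h - 4)/(3*h + 7)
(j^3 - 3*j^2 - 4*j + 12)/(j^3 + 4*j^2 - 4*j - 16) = (j - 3)/(j + 4)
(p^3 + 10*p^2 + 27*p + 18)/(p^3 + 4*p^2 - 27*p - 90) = (p + 1)/(p - 5)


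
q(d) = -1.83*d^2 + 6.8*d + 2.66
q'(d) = 6.8 - 3.66*d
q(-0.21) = 1.15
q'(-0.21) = 7.57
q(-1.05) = -6.50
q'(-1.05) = 10.64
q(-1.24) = -8.59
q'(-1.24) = 11.34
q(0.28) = 4.42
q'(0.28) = 5.78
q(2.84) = 7.21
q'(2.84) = -3.59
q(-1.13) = -7.36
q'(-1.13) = 10.94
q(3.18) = 5.78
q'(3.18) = -4.84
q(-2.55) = -26.58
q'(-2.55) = 16.13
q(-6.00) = -104.02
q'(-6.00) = 28.76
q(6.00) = -22.42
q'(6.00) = -15.16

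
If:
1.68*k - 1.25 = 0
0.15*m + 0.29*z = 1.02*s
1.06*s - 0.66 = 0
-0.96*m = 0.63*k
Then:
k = 0.74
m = -0.49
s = 0.62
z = 2.44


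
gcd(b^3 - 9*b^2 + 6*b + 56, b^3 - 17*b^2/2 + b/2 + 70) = b^2 - 11*b + 28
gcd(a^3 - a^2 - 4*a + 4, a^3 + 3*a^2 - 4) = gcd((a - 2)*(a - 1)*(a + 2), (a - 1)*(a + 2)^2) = a^2 + a - 2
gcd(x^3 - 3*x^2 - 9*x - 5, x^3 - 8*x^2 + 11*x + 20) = x^2 - 4*x - 5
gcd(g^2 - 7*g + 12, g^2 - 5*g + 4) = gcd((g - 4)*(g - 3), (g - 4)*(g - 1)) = g - 4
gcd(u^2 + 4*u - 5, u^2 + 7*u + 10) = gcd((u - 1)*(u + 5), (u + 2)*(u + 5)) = u + 5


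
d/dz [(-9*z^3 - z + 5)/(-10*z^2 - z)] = (90*z^4 + 18*z^3 - 10*z^2 + 100*z + 5)/(z^2*(100*z^2 + 20*z + 1))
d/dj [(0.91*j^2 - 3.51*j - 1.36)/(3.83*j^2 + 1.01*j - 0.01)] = (14.3624*j^2 + 10.3994*j + 1.4087)/(14.6689*j^4 + 7.7366*j^3 + 0.9435*j^2 - 0.0202*j + 0.0001)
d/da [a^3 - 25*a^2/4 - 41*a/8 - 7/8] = 3*a^2 - 25*a/2 - 41/8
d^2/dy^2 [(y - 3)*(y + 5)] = 2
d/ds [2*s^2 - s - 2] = 4*s - 1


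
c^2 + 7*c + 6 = (c + 1)*(c + 6)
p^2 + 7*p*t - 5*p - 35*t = (p - 5)*(p + 7*t)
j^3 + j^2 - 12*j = j*(j - 3)*(j + 4)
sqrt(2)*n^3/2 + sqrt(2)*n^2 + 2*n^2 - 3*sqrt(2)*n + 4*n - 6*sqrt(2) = (n - sqrt(2))*(n + 3*sqrt(2))*(sqrt(2)*n/2 + sqrt(2))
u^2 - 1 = (u - 1)*(u + 1)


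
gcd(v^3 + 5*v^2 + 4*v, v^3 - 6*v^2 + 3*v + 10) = v + 1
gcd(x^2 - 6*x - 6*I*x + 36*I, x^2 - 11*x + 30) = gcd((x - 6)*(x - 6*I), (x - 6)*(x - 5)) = x - 6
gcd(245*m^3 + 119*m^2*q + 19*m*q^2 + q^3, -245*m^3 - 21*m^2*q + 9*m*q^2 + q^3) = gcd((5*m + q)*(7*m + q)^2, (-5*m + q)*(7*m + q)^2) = 49*m^2 + 14*m*q + q^2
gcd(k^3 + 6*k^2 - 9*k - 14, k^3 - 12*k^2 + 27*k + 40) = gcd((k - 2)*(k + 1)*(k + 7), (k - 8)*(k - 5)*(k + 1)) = k + 1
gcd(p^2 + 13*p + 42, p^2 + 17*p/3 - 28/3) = p + 7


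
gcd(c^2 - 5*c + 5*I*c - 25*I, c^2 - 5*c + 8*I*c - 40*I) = c - 5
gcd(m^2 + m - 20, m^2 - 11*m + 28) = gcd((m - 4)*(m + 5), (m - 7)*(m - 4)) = m - 4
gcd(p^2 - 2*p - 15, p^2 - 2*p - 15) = p^2 - 2*p - 15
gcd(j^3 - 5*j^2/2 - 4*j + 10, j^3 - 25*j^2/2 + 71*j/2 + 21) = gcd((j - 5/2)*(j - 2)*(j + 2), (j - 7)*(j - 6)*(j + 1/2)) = 1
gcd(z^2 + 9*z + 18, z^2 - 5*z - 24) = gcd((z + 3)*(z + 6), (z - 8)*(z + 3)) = z + 3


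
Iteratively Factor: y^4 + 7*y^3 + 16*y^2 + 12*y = (y + 2)*(y^3 + 5*y^2 + 6*y) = y*(y + 2)*(y^2 + 5*y + 6) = y*(y + 2)^2*(y + 3)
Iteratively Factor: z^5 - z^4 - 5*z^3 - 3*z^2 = (z + 1)*(z^4 - 2*z^3 - 3*z^2) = (z - 3)*(z + 1)*(z^3 + z^2) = z*(z - 3)*(z + 1)*(z^2 + z) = z^2*(z - 3)*(z + 1)*(z + 1)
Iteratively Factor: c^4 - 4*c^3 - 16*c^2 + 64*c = (c)*(c^3 - 4*c^2 - 16*c + 64) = c*(c - 4)*(c^2 - 16) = c*(c - 4)^2*(c + 4)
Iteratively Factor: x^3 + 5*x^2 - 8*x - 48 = (x - 3)*(x^2 + 8*x + 16) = (x - 3)*(x + 4)*(x + 4)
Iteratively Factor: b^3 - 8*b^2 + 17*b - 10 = (b - 5)*(b^2 - 3*b + 2) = (b - 5)*(b - 1)*(b - 2)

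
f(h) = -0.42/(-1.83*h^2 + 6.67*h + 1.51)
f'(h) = -0.42*(3.66*h - 6.67)/(-1.83*h^2 + 6.67*h + 1.51)^2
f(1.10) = -0.06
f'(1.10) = 0.03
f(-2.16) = 0.02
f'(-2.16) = 0.01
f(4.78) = 0.05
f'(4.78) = -0.06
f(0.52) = -0.09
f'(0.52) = 0.10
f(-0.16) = -1.06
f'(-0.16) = 19.44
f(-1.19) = 0.05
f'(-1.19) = 0.06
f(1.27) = -0.06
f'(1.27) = 0.02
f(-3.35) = 0.01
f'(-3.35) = 0.00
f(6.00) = 0.02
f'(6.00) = -0.01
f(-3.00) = 0.01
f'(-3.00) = 0.01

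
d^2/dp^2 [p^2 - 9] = 2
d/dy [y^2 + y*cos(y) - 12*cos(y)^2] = -y*sin(y) + 2*y + 12*sin(2*y) + cos(y)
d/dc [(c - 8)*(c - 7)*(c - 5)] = 3*c^2 - 40*c + 131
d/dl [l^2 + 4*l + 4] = 2*l + 4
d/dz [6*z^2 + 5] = 12*z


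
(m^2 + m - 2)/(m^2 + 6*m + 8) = (m - 1)/(m + 4)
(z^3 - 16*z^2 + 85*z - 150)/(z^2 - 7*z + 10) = (z^2 - 11*z + 30)/(z - 2)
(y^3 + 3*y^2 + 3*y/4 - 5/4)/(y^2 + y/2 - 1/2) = y + 5/2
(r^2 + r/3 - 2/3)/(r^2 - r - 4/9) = 3*(-3*r^2 - r + 2)/(-9*r^2 + 9*r + 4)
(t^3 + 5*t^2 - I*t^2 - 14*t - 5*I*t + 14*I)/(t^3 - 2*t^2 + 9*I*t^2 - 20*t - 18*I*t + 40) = (t^2 + t*(7 - I) - 7*I)/(t^2 + 9*I*t - 20)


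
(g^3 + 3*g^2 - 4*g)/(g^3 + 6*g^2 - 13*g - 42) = g*(g^2 + 3*g - 4)/(g^3 + 6*g^2 - 13*g - 42)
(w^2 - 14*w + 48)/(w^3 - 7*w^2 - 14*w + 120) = (w - 8)/(w^2 - w - 20)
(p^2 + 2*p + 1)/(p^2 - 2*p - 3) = (p + 1)/(p - 3)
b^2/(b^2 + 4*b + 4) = b^2/(b^2 + 4*b + 4)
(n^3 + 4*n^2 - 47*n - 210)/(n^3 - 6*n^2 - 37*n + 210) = (n + 5)/(n - 5)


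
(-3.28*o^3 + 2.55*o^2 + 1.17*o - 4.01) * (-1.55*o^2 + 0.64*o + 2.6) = 5.084*o^5 - 6.0517*o^4 - 8.7095*o^3 + 13.5943*o^2 + 0.4756*o - 10.426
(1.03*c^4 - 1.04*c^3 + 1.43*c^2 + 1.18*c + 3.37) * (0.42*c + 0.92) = 0.4326*c^5 + 0.5108*c^4 - 0.3562*c^3 + 1.8112*c^2 + 2.501*c + 3.1004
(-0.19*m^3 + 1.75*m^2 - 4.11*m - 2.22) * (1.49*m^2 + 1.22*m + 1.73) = -0.2831*m^5 + 2.3757*m^4 - 4.3176*m^3 - 5.2945*m^2 - 9.8187*m - 3.8406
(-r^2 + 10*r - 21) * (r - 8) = -r^3 + 18*r^2 - 101*r + 168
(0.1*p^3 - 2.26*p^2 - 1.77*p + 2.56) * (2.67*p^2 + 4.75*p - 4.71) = 0.267*p^5 - 5.5592*p^4 - 15.9319*p^3 + 9.0723*p^2 + 20.4967*p - 12.0576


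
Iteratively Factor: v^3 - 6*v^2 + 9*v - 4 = (v - 1)*(v^2 - 5*v + 4) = (v - 1)^2*(v - 4)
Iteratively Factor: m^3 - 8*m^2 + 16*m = (m - 4)*(m^2 - 4*m) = m*(m - 4)*(m - 4)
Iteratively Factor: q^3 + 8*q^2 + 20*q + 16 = (q + 2)*(q^2 + 6*q + 8) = (q + 2)*(q + 4)*(q + 2)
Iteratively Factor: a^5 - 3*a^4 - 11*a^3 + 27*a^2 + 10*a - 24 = (a + 1)*(a^4 - 4*a^3 - 7*a^2 + 34*a - 24) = (a + 1)*(a + 3)*(a^3 - 7*a^2 + 14*a - 8) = (a - 1)*(a + 1)*(a + 3)*(a^2 - 6*a + 8) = (a - 4)*(a - 1)*(a + 1)*(a + 3)*(a - 2)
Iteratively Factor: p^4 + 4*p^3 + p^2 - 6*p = (p + 3)*(p^3 + p^2 - 2*p) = (p - 1)*(p + 3)*(p^2 + 2*p) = (p - 1)*(p + 2)*(p + 3)*(p)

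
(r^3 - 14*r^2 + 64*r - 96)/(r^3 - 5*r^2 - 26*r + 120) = (r - 4)/(r + 5)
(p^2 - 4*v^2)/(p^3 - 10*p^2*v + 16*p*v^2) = (p + 2*v)/(p*(p - 8*v))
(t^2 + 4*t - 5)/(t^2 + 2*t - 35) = (t^2 + 4*t - 5)/(t^2 + 2*t - 35)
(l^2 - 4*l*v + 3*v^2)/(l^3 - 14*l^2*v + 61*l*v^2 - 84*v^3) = (l - v)/(l^2 - 11*l*v + 28*v^2)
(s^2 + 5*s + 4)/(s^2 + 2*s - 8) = (s + 1)/(s - 2)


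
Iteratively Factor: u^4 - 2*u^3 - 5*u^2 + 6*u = (u - 3)*(u^3 + u^2 - 2*u) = u*(u - 3)*(u^2 + u - 2) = u*(u - 3)*(u - 1)*(u + 2)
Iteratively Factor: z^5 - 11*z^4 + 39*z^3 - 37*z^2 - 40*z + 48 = (z - 3)*(z^4 - 8*z^3 + 15*z^2 + 8*z - 16) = (z - 3)*(z - 1)*(z^3 - 7*z^2 + 8*z + 16) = (z - 4)*(z - 3)*(z - 1)*(z^2 - 3*z - 4) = (z - 4)*(z - 3)*(z - 1)*(z + 1)*(z - 4)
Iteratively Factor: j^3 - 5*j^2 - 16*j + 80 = (j - 4)*(j^2 - j - 20) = (j - 4)*(j + 4)*(j - 5)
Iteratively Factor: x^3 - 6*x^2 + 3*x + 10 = (x - 5)*(x^2 - x - 2) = (x - 5)*(x + 1)*(x - 2)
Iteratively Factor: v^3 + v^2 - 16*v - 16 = (v + 1)*(v^2 - 16) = (v - 4)*(v + 1)*(v + 4)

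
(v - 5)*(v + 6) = v^2 + v - 30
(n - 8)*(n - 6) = n^2 - 14*n + 48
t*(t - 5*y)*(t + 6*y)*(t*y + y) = t^4*y + t^3*y^2 + t^3*y - 30*t^2*y^3 + t^2*y^2 - 30*t*y^3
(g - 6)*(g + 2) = g^2 - 4*g - 12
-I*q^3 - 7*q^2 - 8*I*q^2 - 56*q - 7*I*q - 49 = (q + 7)*(q - 7*I)*(-I*q - I)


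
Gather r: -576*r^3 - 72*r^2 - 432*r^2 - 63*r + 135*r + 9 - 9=-576*r^3 - 504*r^2 + 72*r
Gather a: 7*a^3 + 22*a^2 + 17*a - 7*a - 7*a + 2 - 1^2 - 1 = 7*a^3 + 22*a^2 + 3*a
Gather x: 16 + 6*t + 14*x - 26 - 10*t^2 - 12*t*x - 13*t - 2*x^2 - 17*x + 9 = -10*t^2 - 7*t - 2*x^2 + x*(-12*t - 3) - 1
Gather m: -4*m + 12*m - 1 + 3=8*m + 2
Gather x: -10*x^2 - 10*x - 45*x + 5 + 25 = -10*x^2 - 55*x + 30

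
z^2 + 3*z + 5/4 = (z + 1/2)*(z + 5/2)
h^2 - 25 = (h - 5)*(h + 5)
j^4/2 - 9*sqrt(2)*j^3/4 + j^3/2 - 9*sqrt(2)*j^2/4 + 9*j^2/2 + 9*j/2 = j*(j/2 + 1/2)*(j - 3*sqrt(2))*(j - 3*sqrt(2)/2)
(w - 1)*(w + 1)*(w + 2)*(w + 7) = w^4 + 9*w^3 + 13*w^2 - 9*w - 14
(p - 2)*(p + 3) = p^2 + p - 6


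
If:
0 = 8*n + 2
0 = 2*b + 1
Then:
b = -1/2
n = -1/4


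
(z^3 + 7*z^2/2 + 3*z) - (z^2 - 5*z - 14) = z^3 + 5*z^2/2 + 8*z + 14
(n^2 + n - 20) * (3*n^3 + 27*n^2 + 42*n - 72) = 3*n^5 + 30*n^4 + 9*n^3 - 570*n^2 - 912*n + 1440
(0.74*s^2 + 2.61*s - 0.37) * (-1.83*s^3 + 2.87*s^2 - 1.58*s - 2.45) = -1.3542*s^5 - 2.6525*s^4 + 6.9986*s^3 - 6.9987*s^2 - 5.8099*s + 0.9065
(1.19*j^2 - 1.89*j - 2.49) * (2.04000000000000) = 2.4276*j^2 - 3.8556*j - 5.0796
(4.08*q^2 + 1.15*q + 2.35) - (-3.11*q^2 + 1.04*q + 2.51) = 7.19*q^2 + 0.11*q - 0.16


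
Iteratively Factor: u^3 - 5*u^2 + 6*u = (u - 2)*(u^2 - 3*u) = (u - 3)*(u - 2)*(u)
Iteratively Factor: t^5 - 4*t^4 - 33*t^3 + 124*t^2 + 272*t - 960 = (t - 4)*(t^4 - 33*t^2 - 8*t + 240) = (t - 4)*(t + 4)*(t^3 - 4*t^2 - 17*t + 60) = (t - 4)*(t + 4)^2*(t^2 - 8*t + 15) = (t - 5)*(t - 4)*(t + 4)^2*(t - 3)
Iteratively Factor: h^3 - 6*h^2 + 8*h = (h)*(h^2 - 6*h + 8) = h*(h - 4)*(h - 2)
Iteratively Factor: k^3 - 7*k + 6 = (k - 1)*(k^2 + k - 6) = (k - 2)*(k - 1)*(k + 3)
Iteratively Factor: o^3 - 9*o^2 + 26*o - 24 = (o - 4)*(o^2 - 5*o + 6) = (o - 4)*(o - 2)*(o - 3)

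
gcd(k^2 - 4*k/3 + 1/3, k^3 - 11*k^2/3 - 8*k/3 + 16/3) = k - 1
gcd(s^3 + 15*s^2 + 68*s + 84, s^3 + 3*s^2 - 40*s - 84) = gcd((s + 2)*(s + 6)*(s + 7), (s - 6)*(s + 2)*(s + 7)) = s^2 + 9*s + 14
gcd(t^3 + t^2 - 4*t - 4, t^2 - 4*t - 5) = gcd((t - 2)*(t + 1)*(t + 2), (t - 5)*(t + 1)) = t + 1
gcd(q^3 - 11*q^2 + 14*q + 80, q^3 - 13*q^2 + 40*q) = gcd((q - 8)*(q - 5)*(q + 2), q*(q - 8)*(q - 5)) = q^2 - 13*q + 40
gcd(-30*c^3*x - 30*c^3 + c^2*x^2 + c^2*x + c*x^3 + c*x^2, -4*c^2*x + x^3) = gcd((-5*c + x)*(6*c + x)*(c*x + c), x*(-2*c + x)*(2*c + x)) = 1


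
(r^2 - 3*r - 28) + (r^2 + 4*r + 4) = 2*r^2 + r - 24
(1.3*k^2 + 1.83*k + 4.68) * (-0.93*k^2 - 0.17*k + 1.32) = -1.209*k^4 - 1.9229*k^3 - 2.9475*k^2 + 1.62*k + 6.1776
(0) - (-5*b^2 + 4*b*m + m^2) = 5*b^2 - 4*b*m - m^2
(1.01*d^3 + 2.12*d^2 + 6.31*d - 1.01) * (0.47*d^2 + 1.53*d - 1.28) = 0.4747*d^5 + 2.5417*d^4 + 4.9165*d^3 + 6.466*d^2 - 9.6221*d + 1.2928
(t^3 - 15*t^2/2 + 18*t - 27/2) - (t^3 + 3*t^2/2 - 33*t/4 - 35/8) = -9*t^2 + 105*t/4 - 73/8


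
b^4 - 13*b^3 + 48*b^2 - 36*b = b*(b - 6)^2*(b - 1)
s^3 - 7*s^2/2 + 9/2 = (s - 3)*(s - 3/2)*(s + 1)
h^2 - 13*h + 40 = (h - 8)*(h - 5)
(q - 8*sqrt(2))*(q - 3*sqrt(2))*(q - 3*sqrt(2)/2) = q^3 - 25*sqrt(2)*q^2/2 + 81*q - 72*sqrt(2)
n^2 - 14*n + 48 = (n - 8)*(n - 6)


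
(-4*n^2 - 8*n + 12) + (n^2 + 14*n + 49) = -3*n^2 + 6*n + 61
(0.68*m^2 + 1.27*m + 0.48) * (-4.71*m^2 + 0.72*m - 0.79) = -3.2028*m^4 - 5.4921*m^3 - 1.8836*m^2 - 0.6577*m - 0.3792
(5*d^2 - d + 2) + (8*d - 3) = 5*d^2 + 7*d - 1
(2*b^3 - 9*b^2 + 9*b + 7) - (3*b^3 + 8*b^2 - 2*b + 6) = -b^3 - 17*b^2 + 11*b + 1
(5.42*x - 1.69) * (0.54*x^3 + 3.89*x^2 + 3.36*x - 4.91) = 2.9268*x^4 + 20.1712*x^3 + 11.6371*x^2 - 32.2906*x + 8.2979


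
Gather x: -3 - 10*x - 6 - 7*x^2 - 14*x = -7*x^2 - 24*x - 9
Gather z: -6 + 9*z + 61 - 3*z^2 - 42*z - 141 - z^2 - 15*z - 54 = -4*z^2 - 48*z - 140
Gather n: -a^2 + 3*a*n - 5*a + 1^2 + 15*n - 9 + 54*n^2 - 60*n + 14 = -a^2 - 5*a + 54*n^2 + n*(3*a - 45) + 6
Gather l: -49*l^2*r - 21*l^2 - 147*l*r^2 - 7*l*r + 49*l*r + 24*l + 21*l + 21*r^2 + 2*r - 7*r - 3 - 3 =l^2*(-49*r - 21) + l*(-147*r^2 + 42*r + 45) + 21*r^2 - 5*r - 6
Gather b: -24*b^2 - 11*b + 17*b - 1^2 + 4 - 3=-24*b^2 + 6*b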